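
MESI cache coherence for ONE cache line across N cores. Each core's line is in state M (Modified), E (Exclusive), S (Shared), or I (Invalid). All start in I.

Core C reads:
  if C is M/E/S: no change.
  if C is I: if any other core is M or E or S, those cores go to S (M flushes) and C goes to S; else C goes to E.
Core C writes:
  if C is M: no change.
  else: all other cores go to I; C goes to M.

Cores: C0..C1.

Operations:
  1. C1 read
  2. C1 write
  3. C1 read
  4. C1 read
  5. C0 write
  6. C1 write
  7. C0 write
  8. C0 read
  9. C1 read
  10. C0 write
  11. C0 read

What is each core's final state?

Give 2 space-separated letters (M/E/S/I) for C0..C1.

Answer: M I

Derivation:
Op 1: C1 read [C1 read from I: no other sharers -> C1=E (exclusive)] -> [I,E]
Op 2: C1 write [C1 write: invalidate none -> C1=M] -> [I,M]
Op 3: C1 read [C1 read: already in M, no change] -> [I,M]
Op 4: C1 read [C1 read: already in M, no change] -> [I,M]
Op 5: C0 write [C0 write: invalidate ['C1=M'] -> C0=M] -> [M,I]
Op 6: C1 write [C1 write: invalidate ['C0=M'] -> C1=M] -> [I,M]
Op 7: C0 write [C0 write: invalidate ['C1=M'] -> C0=M] -> [M,I]
Op 8: C0 read [C0 read: already in M, no change] -> [M,I]
Op 9: C1 read [C1 read from I: others=['C0=M'] -> C1=S, others downsized to S] -> [S,S]
Op 10: C0 write [C0 write: invalidate ['C1=S'] -> C0=M] -> [M,I]
Op 11: C0 read [C0 read: already in M, no change] -> [M,I]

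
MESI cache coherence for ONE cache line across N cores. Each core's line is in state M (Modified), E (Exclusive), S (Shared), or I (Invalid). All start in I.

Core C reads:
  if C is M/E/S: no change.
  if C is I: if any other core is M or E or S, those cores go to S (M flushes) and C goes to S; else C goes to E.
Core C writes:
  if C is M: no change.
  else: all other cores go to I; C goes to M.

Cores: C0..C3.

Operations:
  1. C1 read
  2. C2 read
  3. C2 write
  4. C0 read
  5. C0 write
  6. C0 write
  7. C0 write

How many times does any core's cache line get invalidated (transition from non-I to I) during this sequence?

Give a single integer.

Op 1: C1 read [C1 read from I: no other sharers -> C1=E (exclusive)] -> [I,E,I,I] (invalidations this op: 0; running total: 0)
Op 2: C2 read [C2 read from I: others=['C1=E'] -> C2=S, others downsized to S] -> [I,S,S,I] (invalidations this op: 0; running total: 0)
Op 3: C2 write [C2 write: invalidate ['C1=S'] -> C2=M] -> [I,I,M,I] (invalidations this op: 1; running total: 1)
Op 4: C0 read [C0 read from I: others=['C2=M'] -> C0=S, others downsized to S] -> [S,I,S,I] (invalidations this op: 0; running total: 1)
Op 5: C0 write [C0 write: invalidate ['C2=S'] -> C0=M] -> [M,I,I,I] (invalidations this op: 1; running total: 2)
Op 6: C0 write [C0 write: already M (modified), no change] -> [M,I,I,I] (invalidations this op: 0; running total: 2)
Op 7: C0 write [C0 write: already M (modified), no change] -> [M,I,I,I] (invalidations this op: 0; running total: 2)

Answer: 2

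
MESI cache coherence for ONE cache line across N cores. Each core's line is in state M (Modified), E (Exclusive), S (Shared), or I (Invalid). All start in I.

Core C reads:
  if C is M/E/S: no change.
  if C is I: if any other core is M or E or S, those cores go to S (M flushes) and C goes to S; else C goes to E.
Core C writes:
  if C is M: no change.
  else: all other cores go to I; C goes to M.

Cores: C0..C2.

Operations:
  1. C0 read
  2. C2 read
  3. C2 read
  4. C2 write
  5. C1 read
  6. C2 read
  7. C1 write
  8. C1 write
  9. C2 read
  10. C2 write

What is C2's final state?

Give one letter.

Op 1: C0 read [C0 read from I: no other sharers -> C0=E (exclusive)] -> [E,I,I]
Op 2: C2 read [C2 read from I: others=['C0=E'] -> C2=S, others downsized to S] -> [S,I,S]
Op 3: C2 read [C2 read: already in S, no change] -> [S,I,S]
Op 4: C2 write [C2 write: invalidate ['C0=S'] -> C2=M] -> [I,I,M]
Op 5: C1 read [C1 read from I: others=['C2=M'] -> C1=S, others downsized to S] -> [I,S,S]
Op 6: C2 read [C2 read: already in S, no change] -> [I,S,S]
Op 7: C1 write [C1 write: invalidate ['C2=S'] -> C1=M] -> [I,M,I]
Op 8: C1 write [C1 write: already M (modified), no change] -> [I,M,I]
Op 9: C2 read [C2 read from I: others=['C1=M'] -> C2=S, others downsized to S] -> [I,S,S]
Op 10: C2 write [C2 write: invalidate ['C1=S'] -> C2=M] -> [I,I,M]

Answer: M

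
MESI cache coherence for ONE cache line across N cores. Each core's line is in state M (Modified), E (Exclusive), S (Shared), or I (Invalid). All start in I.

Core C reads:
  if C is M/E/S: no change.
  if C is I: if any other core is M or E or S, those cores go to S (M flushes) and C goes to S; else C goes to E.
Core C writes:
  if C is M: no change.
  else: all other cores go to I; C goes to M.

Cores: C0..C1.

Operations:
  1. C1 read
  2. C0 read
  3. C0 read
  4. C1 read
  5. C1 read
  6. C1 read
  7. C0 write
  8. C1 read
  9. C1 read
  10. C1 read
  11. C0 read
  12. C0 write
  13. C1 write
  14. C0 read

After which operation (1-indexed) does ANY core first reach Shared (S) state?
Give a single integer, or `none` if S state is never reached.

Answer: 2

Derivation:
Op 1: C1 read [C1 read from I: no other sharers -> C1=E (exclusive)] -> [I,E]
Op 2: C0 read [C0 read from I: others=['C1=E'] -> C0=S, others downsized to S] -> [S,S]
  -> First S state at op 2; remaining ops need not be traced.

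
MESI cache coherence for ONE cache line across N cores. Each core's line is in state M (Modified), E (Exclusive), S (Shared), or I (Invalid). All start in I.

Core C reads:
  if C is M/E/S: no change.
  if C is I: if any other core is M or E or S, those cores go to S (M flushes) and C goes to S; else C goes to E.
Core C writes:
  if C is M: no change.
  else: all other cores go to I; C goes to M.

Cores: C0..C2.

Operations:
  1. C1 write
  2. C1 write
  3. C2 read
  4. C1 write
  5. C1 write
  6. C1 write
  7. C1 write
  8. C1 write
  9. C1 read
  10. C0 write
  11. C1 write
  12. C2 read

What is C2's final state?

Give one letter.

Answer: S

Derivation:
Op 1: C1 write [C1 write: invalidate none -> C1=M] -> [I,M,I]
Op 2: C1 write [C1 write: already M (modified), no change] -> [I,M,I]
Op 3: C2 read [C2 read from I: others=['C1=M'] -> C2=S, others downsized to S] -> [I,S,S]
Op 4: C1 write [C1 write: invalidate ['C2=S'] -> C1=M] -> [I,M,I]
Op 5: C1 write [C1 write: already M (modified), no change] -> [I,M,I]
Op 6: C1 write [C1 write: already M (modified), no change] -> [I,M,I]
Op 7: C1 write [C1 write: already M (modified), no change] -> [I,M,I]
Op 8: C1 write [C1 write: already M (modified), no change] -> [I,M,I]
Op 9: C1 read [C1 read: already in M, no change] -> [I,M,I]
Op 10: C0 write [C0 write: invalidate ['C1=M'] -> C0=M] -> [M,I,I]
Op 11: C1 write [C1 write: invalidate ['C0=M'] -> C1=M] -> [I,M,I]
Op 12: C2 read [C2 read from I: others=['C1=M'] -> C2=S, others downsized to S] -> [I,S,S]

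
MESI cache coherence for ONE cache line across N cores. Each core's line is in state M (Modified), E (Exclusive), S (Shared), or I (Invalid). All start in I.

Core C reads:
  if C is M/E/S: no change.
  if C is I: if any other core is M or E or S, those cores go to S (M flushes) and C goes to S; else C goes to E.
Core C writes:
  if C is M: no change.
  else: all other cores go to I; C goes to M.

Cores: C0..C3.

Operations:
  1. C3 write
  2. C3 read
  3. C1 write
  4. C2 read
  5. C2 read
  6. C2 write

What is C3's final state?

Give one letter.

Answer: I

Derivation:
Op 1: C3 write [C3 write: invalidate none -> C3=M] -> [I,I,I,M]
Op 2: C3 read [C3 read: already in M, no change] -> [I,I,I,M]
Op 3: C1 write [C1 write: invalidate ['C3=M'] -> C1=M] -> [I,M,I,I]
Op 4: C2 read [C2 read from I: others=['C1=M'] -> C2=S, others downsized to S] -> [I,S,S,I]
Op 5: C2 read [C2 read: already in S, no change] -> [I,S,S,I]
Op 6: C2 write [C2 write: invalidate ['C1=S'] -> C2=M] -> [I,I,M,I]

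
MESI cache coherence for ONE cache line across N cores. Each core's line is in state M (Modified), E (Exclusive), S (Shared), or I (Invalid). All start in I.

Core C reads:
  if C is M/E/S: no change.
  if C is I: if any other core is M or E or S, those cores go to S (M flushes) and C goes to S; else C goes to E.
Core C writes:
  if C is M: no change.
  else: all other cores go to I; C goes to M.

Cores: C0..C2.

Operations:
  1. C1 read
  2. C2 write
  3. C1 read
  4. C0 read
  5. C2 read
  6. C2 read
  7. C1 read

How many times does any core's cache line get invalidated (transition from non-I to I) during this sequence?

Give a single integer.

Op 1: C1 read [C1 read from I: no other sharers -> C1=E (exclusive)] -> [I,E,I] (invalidations this op: 0; running total: 0)
Op 2: C2 write [C2 write: invalidate ['C1=E'] -> C2=M] -> [I,I,M] (invalidations this op: 1; running total: 1)
Op 3: C1 read [C1 read from I: others=['C2=M'] -> C1=S, others downsized to S] -> [I,S,S] (invalidations this op: 0; running total: 1)
Op 4: C0 read [C0 read from I: others=['C1=S', 'C2=S'] -> C0=S, others downsized to S] -> [S,S,S] (invalidations this op: 0; running total: 1)
Op 5: C2 read [C2 read: already in S, no change] -> [S,S,S] (invalidations this op: 0; running total: 1)
Op 6: C2 read [C2 read: already in S, no change] -> [S,S,S] (invalidations this op: 0; running total: 1)
Op 7: C1 read [C1 read: already in S, no change] -> [S,S,S] (invalidations this op: 0; running total: 1)

Answer: 1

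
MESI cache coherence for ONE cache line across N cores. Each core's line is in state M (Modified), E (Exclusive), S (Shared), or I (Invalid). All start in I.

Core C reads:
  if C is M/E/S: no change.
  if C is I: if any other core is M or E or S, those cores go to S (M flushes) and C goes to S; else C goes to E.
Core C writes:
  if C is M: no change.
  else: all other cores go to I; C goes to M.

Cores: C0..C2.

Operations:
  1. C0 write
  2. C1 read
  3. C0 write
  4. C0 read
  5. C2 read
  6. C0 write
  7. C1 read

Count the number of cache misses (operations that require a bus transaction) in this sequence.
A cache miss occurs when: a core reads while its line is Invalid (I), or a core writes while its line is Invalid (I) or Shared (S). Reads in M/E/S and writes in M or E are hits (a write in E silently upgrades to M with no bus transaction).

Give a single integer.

Answer: 6

Derivation:
Op 1: C0 write [C0 write: invalidate none -> C0=M] -> [M,I,I] [MISS #1: write from I]
Op 2: C1 read [C1 read from I: others=['C0=M'] -> C1=S, others downsized to S] -> [S,S,I] [MISS #2: read from I]
Op 3: C0 write [C0 write: invalidate ['C1=S'] -> C0=M] -> [M,I,I] [MISS #3: write from S]
Op 4: C0 read [C0 read: already in M, no change] -> [M,I,I] [hit: read from M]
Op 5: C2 read [C2 read from I: others=['C0=M'] -> C2=S, others downsized to S] -> [S,I,S] [MISS #4: read from I]
Op 6: C0 write [C0 write: invalidate ['C2=S'] -> C0=M] -> [M,I,I] [MISS #5: write from S]
Op 7: C1 read [C1 read from I: others=['C0=M'] -> C1=S, others downsized to S] -> [S,S,I] [MISS #6: read from I]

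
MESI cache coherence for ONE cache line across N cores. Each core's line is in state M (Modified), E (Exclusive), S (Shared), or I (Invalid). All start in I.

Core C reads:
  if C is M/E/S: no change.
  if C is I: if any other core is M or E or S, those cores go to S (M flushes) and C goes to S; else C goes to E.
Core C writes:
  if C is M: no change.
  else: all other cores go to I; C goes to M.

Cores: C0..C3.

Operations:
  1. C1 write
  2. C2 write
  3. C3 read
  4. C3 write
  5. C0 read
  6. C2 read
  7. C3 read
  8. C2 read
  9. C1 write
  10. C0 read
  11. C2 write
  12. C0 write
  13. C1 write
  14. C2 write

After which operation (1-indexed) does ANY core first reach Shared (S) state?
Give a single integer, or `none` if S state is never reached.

Op 1: C1 write [C1 write: invalidate none -> C1=M] -> [I,M,I,I]
Op 2: C2 write [C2 write: invalidate ['C1=M'] -> C2=M] -> [I,I,M,I]
Op 3: C3 read [C3 read from I: others=['C2=M'] -> C3=S, others downsized to S] -> [I,I,S,S]
  -> First S state at op 3; remaining ops need not be traced.

Answer: 3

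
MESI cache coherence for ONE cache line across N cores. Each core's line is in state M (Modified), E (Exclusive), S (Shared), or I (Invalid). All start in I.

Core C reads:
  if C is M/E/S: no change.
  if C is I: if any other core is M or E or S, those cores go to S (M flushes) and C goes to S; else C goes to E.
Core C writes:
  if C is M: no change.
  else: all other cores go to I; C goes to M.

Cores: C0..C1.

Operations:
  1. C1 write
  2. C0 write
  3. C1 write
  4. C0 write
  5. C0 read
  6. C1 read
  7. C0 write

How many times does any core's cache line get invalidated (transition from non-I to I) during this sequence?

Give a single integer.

Answer: 4

Derivation:
Op 1: C1 write [C1 write: invalidate none -> C1=M] -> [I,M] (invalidations this op: 0; running total: 0)
Op 2: C0 write [C0 write: invalidate ['C1=M'] -> C0=M] -> [M,I] (invalidations this op: 1; running total: 1)
Op 3: C1 write [C1 write: invalidate ['C0=M'] -> C1=M] -> [I,M] (invalidations this op: 1; running total: 2)
Op 4: C0 write [C0 write: invalidate ['C1=M'] -> C0=M] -> [M,I] (invalidations this op: 1; running total: 3)
Op 5: C0 read [C0 read: already in M, no change] -> [M,I] (invalidations this op: 0; running total: 3)
Op 6: C1 read [C1 read from I: others=['C0=M'] -> C1=S, others downsized to S] -> [S,S] (invalidations this op: 0; running total: 3)
Op 7: C0 write [C0 write: invalidate ['C1=S'] -> C0=M] -> [M,I] (invalidations this op: 1; running total: 4)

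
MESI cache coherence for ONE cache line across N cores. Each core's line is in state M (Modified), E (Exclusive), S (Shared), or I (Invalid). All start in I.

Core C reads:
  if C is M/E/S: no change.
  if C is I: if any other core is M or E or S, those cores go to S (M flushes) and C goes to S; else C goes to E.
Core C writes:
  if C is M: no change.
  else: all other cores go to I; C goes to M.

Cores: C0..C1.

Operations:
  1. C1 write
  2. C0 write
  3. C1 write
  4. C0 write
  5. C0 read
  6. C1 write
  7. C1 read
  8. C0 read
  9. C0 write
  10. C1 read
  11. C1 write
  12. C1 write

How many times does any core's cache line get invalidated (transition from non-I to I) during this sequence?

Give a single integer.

Op 1: C1 write [C1 write: invalidate none -> C1=M] -> [I,M] (invalidations this op: 0; running total: 0)
Op 2: C0 write [C0 write: invalidate ['C1=M'] -> C0=M] -> [M,I] (invalidations this op: 1; running total: 1)
Op 3: C1 write [C1 write: invalidate ['C0=M'] -> C1=M] -> [I,M] (invalidations this op: 1; running total: 2)
Op 4: C0 write [C0 write: invalidate ['C1=M'] -> C0=M] -> [M,I] (invalidations this op: 1; running total: 3)
Op 5: C0 read [C0 read: already in M, no change] -> [M,I] (invalidations this op: 0; running total: 3)
Op 6: C1 write [C1 write: invalidate ['C0=M'] -> C1=M] -> [I,M] (invalidations this op: 1; running total: 4)
Op 7: C1 read [C1 read: already in M, no change] -> [I,M] (invalidations this op: 0; running total: 4)
Op 8: C0 read [C0 read from I: others=['C1=M'] -> C0=S, others downsized to S] -> [S,S] (invalidations this op: 0; running total: 4)
Op 9: C0 write [C0 write: invalidate ['C1=S'] -> C0=M] -> [M,I] (invalidations this op: 1; running total: 5)
Op 10: C1 read [C1 read from I: others=['C0=M'] -> C1=S, others downsized to S] -> [S,S] (invalidations this op: 0; running total: 5)
Op 11: C1 write [C1 write: invalidate ['C0=S'] -> C1=M] -> [I,M] (invalidations this op: 1; running total: 6)
Op 12: C1 write [C1 write: already M (modified), no change] -> [I,M] (invalidations this op: 0; running total: 6)

Answer: 6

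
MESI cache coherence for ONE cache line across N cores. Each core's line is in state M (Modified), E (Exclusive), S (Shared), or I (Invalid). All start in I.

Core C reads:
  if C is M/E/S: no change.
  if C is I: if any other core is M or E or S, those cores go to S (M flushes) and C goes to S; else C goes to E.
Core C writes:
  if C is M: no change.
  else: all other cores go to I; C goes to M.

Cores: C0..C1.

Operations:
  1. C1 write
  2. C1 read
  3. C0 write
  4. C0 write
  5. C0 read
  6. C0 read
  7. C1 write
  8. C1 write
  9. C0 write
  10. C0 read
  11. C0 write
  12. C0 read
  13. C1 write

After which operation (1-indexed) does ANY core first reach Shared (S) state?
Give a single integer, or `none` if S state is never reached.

Answer: none

Derivation:
Op 1: C1 write [C1 write: invalidate none -> C1=M] -> [I,M]
Op 2: C1 read [C1 read: already in M, no change] -> [I,M]
Op 3: C0 write [C0 write: invalidate ['C1=M'] -> C0=M] -> [M,I]
Op 4: C0 write [C0 write: already M (modified), no change] -> [M,I]
Op 5: C0 read [C0 read: already in M, no change] -> [M,I]
Op 6: C0 read [C0 read: already in M, no change] -> [M,I]
Op 7: C1 write [C1 write: invalidate ['C0=M'] -> C1=M] -> [I,M]
Op 8: C1 write [C1 write: already M (modified), no change] -> [I,M]
Op 9: C0 write [C0 write: invalidate ['C1=M'] -> C0=M] -> [M,I]
Op 10: C0 read [C0 read: already in M, no change] -> [M,I]
Op 11: C0 write [C0 write: already M (modified), no change] -> [M,I]
Op 12: C0 read [C0 read: already in M, no change] -> [M,I]
Op 13: C1 write [C1 write: invalidate ['C0=M'] -> C1=M] -> [I,M]
S state never reached in this sequence.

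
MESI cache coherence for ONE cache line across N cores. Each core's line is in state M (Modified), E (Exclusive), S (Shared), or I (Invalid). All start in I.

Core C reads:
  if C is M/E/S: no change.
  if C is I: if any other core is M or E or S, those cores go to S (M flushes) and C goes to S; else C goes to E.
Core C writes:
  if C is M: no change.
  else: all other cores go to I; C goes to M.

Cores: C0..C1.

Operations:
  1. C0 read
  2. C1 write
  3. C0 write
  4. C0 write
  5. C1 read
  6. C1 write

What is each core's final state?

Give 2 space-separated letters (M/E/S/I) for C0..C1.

Op 1: C0 read [C0 read from I: no other sharers -> C0=E (exclusive)] -> [E,I]
Op 2: C1 write [C1 write: invalidate ['C0=E'] -> C1=M] -> [I,M]
Op 3: C0 write [C0 write: invalidate ['C1=M'] -> C0=M] -> [M,I]
Op 4: C0 write [C0 write: already M (modified), no change] -> [M,I]
Op 5: C1 read [C1 read from I: others=['C0=M'] -> C1=S, others downsized to S] -> [S,S]
Op 6: C1 write [C1 write: invalidate ['C0=S'] -> C1=M] -> [I,M]

Answer: I M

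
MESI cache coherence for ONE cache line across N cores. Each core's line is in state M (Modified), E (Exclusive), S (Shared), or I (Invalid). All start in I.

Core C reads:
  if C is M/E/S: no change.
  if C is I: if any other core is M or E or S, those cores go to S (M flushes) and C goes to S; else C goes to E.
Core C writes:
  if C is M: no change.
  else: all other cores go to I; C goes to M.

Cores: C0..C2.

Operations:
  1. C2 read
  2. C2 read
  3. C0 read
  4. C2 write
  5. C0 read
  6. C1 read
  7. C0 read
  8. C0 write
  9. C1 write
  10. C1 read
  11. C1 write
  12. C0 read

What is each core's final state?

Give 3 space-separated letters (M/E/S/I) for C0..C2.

Op 1: C2 read [C2 read from I: no other sharers -> C2=E (exclusive)] -> [I,I,E]
Op 2: C2 read [C2 read: already in E, no change] -> [I,I,E]
Op 3: C0 read [C0 read from I: others=['C2=E'] -> C0=S, others downsized to S] -> [S,I,S]
Op 4: C2 write [C2 write: invalidate ['C0=S'] -> C2=M] -> [I,I,M]
Op 5: C0 read [C0 read from I: others=['C2=M'] -> C0=S, others downsized to S] -> [S,I,S]
Op 6: C1 read [C1 read from I: others=['C0=S', 'C2=S'] -> C1=S, others downsized to S] -> [S,S,S]
Op 7: C0 read [C0 read: already in S, no change] -> [S,S,S]
Op 8: C0 write [C0 write: invalidate ['C1=S', 'C2=S'] -> C0=M] -> [M,I,I]
Op 9: C1 write [C1 write: invalidate ['C0=M'] -> C1=M] -> [I,M,I]
Op 10: C1 read [C1 read: already in M, no change] -> [I,M,I]
Op 11: C1 write [C1 write: already M (modified), no change] -> [I,M,I]
Op 12: C0 read [C0 read from I: others=['C1=M'] -> C0=S, others downsized to S] -> [S,S,I]

Answer: S S I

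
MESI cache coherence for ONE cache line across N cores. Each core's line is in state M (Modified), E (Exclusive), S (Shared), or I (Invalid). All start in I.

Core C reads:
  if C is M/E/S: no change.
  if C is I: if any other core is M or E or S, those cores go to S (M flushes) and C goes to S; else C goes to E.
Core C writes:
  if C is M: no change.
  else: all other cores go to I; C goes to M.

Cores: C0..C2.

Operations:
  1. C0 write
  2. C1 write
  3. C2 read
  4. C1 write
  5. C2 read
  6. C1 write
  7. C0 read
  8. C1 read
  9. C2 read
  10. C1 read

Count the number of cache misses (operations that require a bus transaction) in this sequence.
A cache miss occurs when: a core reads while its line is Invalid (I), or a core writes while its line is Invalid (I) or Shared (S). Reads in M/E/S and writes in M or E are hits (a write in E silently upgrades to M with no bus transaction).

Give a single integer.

Answer: 8

Derivation:
Op 1: C0 write [C0 write: invalidate none -> C0=M] -> [M,I,I] [MISS #1: write from I]
Op 2: C1 write [C1 write: invalidate ['C0=M'] -> C1=M] -> [I,M,I] [MISS #2: write from I]
Op 3: C2 read [C2 read from I: others=['C1=M'] -> C2=S, others downsized to S] -> [I,S,S] [MISS #3: read from I]
Op 4: C1 write [C1 write: invalidate ['C2=S'] -> C1=M] -> [I,M,I] [MISS #4: write from S]
Op 5: C2 read [C2 read from I: others=['C1=M'] -> C2=S, others downsized to S] -> [I,S,S] [MISS #5: read from I]
Op 6: C1 write [C1 write: invalidate ['C2=S'] -> C1=M] -> [I,M,I] [MISS #6: write from S]
Op 7: C0 read [C0 read from I: others=['C1=M'] -> C0=S, others downsized to S] -> [S,S,I] [MISS #7: read from I]
Op 8: C1 read [C1 read: already in S, no change] -> [S,S,I] [hit: read from S]
Op 9: C2 read [C2 read from I: others=['C0=S', 'C1=S'] -> C2=S, others downsized to S] -> [S,S,S] [MISS #8: read from I]
Op 10: C1 read [C1 read: already in S, no change] -> [S,S,S] [hit: read from S]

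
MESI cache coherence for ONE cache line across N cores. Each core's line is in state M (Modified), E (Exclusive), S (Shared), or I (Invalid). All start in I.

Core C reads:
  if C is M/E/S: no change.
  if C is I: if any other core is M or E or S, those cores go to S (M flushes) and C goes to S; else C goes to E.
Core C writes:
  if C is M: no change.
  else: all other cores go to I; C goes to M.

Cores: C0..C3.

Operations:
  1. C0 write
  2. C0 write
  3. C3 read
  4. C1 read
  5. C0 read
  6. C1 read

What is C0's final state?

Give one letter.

Answer: S

Derivation:
Op 1: C0 write [C0 write: invalidate none -> C0=M] -> [M,I,I,I]
Op 2: C0 write [C0 write: already M (modified), no change] -> [M,I,I,I]
Op 3: C3 read [C3 read from I: others=['C0=M'] -> C3=S, others downsized to S] -> [S,I,I,S]
Op 4: C1 read [C1 read from I: others=['C0=S', 'C3=S'] -> C1=S, others downsized to S] -> [S,S,I,S]
Op 5: C0 read [C0 read: already in S, no change] -> [S,S,I,S]
Op 6: C1 read [C1 read: already in S, no change] -> [S,S,I,S]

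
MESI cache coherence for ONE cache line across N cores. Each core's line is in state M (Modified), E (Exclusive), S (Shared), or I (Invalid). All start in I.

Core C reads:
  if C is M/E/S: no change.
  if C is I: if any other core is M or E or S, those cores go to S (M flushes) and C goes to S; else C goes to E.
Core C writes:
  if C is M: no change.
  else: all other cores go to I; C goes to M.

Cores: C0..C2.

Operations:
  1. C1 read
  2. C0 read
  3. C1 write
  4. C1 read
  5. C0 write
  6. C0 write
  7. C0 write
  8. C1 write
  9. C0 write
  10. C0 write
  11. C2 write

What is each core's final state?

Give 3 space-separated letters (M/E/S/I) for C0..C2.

Op 1: C1 read [C1 read from I: no other sharers -> C1=E (exclusive)] -> [I,E,I]
Op 2: C0 read [C0 read from I: others=['C1=E'] -> C0=S, others downsized to S] -> [S,S,I]
Op 3: C1 write [C1 write: invalidate ['C0=S'] -> C1=M] -> [I,M,I]
Op 4: C1 read [C1 read: already in M, no change] -> [I,M,I]
Op 5: C0 write [C0 write: invalidate ['C1=M'] -> C0=M] -> [M,I,I]
Op 6: C0 write [C0 write: already M (modified), no change] -> [M,I,I]
Op 7: C0 write [C0 write: already M (modified), no change] -> [M,I,I]
Op 8: C1 write [C1 write: invalidate ['C0=M'] -> C1=M] -> [I,M,I]
Op 9: C0 write [C0 write: invalidate ['C1=M'] -> C0=M] -> [M,I,I]
Op 10: C0 write [C0 write: already M (modified), no change] -> [M,I,I]
Op 11: C2 write [C2 write: invalidate ['C0=M'] -> C2=M] -> [I,I,M]

Answer: I I M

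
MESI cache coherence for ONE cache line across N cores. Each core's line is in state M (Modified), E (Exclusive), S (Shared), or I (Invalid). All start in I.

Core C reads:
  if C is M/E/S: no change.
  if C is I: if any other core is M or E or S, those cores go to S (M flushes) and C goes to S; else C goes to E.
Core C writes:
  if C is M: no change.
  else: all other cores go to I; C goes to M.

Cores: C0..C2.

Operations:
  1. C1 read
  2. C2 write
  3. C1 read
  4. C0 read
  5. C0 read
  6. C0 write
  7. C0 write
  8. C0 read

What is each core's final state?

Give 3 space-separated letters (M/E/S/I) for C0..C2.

Answer: M I I

Derivation:
Op 1: C1 read [C1 read from I: no other sharers -> C1=E (exclusive)] -> [I,E,I]
Op 2: C2 write [C2 write: invalidate ['C1=E'] -> C2=M] -> [I,I,M]
Op 3: C1 read [C1 read from I: others=['C2=M'] -> C1=S, others downsized to S] -> [I,S,S]
Op 4: C0 read [C0 read from I: others=['C1=S', 'C2=S'] -> C0=S, others downsized to S] -> [S,S,S]
Op 5: C0 read [C0 read: already in S, no change] -> [S,S,S]
Op 6: C0 write [C0 write: invalidate ['C1=S', 'C2=S'] -> C0=M] -> [M,I,I]
Op 7: C0 write [C0 write: already M (modified), no change] -> [M,I,I]
Op 8: C0 read [C0 read: already in M, no change] -> [M,I,I]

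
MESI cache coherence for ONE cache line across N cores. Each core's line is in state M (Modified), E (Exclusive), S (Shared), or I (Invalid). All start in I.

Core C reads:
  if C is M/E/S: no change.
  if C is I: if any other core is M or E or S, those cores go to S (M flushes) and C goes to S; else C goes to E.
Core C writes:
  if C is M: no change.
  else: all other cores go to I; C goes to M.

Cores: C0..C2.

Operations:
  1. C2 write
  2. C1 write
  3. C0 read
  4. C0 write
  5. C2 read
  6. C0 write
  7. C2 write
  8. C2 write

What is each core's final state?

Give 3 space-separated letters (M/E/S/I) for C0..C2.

Answer: I I M

Derivation:
Op 1: C2 write [C2 write: invalidate none -> C2=M] -> [I,I,M]
Op 2: C1 write [C1 write: invalidate ['C2=M'] -> C1=M] -> [I,M,I]
Op 3: C0 read [C0 read from I: others=['C1=M'] -> C0=S, others downsized to S] -> [S,S,I]
Op 4: C0 write [C0 write: invalidate ['C1=S'] -> C0=M] -> [M,I,I]
Op 5: C2 read [C2 read from I: others=['C0=M'] -> C2=S, others downsized to S] -> [S,I,S]
Op 6: C0 write [C0 write: invalidate ['C2=S'] -> C0=M] -> [M,I,I]
Op 7: C2 write [C2 write: invalidate ['C0=M'] -> C2=M] -> [I,I,M]
Op 8: C2 write [C2 write: already M (modified), no change] -> [I,I,M]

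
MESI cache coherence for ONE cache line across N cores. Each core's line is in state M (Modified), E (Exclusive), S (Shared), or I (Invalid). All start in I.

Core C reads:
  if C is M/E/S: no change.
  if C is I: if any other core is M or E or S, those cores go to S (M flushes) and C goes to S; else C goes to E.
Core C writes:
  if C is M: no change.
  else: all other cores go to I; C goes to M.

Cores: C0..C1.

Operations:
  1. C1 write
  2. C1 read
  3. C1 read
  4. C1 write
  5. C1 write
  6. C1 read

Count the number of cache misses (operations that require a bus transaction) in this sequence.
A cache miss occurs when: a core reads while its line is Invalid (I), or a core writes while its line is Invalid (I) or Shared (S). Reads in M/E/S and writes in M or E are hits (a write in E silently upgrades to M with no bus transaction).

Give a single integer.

Answer: 1

Derivation:
Op 1: C1 write [C1 write: invalidate none -> C1=M] -> [I,M] [MISS #1: write from I]
Op 2: C1 read [C1 read: already in M, no change] -> [I,M] [hit: read from M]
Op 3: C1 read [C1 read: already in M, no change] -> [I,M] [hit: read from M]
Op 4: C1 write [C1 write: already M (modified), no change] -> [I,M] [hit: write from M]
Op 5: C1 write [C1 write: already M (modified), no change] -> [I,M] [hit: write from M]
Op 6: C1 read [C1 read: already in M, no change] -> [I,M] [hit: read from M]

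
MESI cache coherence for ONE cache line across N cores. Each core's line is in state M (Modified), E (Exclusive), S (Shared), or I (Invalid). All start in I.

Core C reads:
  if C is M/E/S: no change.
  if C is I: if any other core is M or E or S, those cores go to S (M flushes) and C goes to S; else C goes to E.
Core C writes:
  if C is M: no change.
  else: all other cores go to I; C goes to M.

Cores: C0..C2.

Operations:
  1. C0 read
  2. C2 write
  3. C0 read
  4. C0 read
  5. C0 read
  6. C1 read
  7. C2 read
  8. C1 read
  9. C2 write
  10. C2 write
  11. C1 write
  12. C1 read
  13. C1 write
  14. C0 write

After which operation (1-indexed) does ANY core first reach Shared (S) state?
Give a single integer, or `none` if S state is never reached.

Answer: 3

Derivation:
Op 1: C0 read [C0 read from I: no other sharers -> C0=E (exclusive)] -> [E,I,I]
Op 2: C2 write [C2 write: invalidate ['C0=E'] -> C2=M] -> [I,I,M]
Op 3: C0 read [C0 read from I: others=['C2=M'] -> C0=S, others downsized to S] -> [S,I,S]
  -> First S state at op 3; remaining ops need not be traced.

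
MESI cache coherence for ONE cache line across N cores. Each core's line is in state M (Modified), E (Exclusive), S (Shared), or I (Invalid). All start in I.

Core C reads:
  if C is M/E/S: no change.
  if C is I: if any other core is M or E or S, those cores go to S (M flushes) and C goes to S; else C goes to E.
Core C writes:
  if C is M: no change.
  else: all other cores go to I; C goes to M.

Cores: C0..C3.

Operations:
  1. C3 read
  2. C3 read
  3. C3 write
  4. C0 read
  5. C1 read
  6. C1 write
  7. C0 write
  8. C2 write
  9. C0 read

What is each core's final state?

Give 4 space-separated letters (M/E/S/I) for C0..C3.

Answer: S I S I

Derivation:
Op 1: C3 read [C3 read from I: no other sharers -> C3=E (exclusive)] -> [I,I,I,E]
Op 2: C3 read [C3 read: already in E, no change] -> [I,I,I,E]
Op 3: C3 write [C3 write: invalidate none -> C3=M] -> [I,I,I,M]
Op 4: C0 read [C0 read from I: others=['C3=M'] -> C0=S, others downsized to S] -> [S,I,I,S]
Op 5: C1 read [C1 read from I: others=['C0=S', 'C3=S'] -> C1=S, others downsized to S] -> [S,S,I,S]
Op 6: C1 write [C1 write: invalidate ['C0=S', 'C3=S'] -> C1=M] -> [I,M,I,I]
Op 7: C0 write [C0 write: invalidate ['C1=M'] -> C0=M] -> [M,I,I,I]
Op 8: C2 write [C2 write: invalidate ['C0=M'] -> C2=M] -> [I,I,M,I]
Op 9: C0 read [C0 read from I: others=['C2=M'] -> C0=S, others downsized to S] -> [S,I,S,I]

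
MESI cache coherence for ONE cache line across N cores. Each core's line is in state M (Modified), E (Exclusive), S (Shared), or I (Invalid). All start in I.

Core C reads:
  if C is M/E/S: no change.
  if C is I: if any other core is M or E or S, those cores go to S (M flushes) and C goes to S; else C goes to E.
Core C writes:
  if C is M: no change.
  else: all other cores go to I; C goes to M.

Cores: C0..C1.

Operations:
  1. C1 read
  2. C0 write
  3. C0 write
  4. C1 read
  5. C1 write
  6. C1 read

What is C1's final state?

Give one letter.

Answer: M

Derivation:
Op 1: C1 read [C1 read from I: no other sharers -> C1=E (exclusive)] -> [I,E]
Op 2: C0 write [C0 write: invalidate ['C1=E'] -> C0=M] -> [M,I]
Op 3: C0 write [C0 write: already M (modified), no change] -> [M,I]
Op 4: C1 read [C1 read from I: others=['C0=M'] -> C1=S, others downsized to S] -> [S,S]
Op 5: C1 write [C1 write: invalidate ['C0=S'] -> C1=M] -> [I,M]
Op 6: C1 read [C1 read: already in M, no change] -> [I,M]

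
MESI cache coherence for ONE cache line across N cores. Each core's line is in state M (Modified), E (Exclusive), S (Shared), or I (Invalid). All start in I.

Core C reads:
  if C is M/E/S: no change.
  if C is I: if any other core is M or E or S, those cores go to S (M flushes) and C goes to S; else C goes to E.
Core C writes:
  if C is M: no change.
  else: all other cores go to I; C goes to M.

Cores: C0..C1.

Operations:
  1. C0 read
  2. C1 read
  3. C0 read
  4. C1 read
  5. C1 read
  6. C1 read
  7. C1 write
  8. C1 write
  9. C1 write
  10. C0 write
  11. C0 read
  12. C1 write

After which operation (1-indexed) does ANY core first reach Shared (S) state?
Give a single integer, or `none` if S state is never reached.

Answer: 2

Derivation:
Op 1: C0 read [C0 read from I: no other sharers -> C0=E (exclusive)] -> [E,I]
Op 2: C1 read [C1 read from I: others=['C0=E'] -> C1=S, others downsized to S] -> [S,S]
  -> First S state at op 2; remaining ops need not be traced.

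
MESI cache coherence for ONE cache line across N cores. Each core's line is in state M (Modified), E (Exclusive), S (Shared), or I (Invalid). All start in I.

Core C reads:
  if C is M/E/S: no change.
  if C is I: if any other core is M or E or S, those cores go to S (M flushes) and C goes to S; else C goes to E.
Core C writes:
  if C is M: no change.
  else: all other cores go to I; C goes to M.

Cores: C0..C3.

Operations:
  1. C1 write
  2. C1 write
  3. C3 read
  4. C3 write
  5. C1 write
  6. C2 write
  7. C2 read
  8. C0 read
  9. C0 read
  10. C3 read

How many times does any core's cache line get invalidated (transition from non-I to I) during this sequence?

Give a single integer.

Op 1: C1 write [C1 write: invalidate none -> C1=M] -> [I,M,I,I] (invalidations this op: 0; running total: 0)
Op 2: C1 write [C1 write: already M (modified), no change] -> [I,M,I,I] (invalidations this op: 0; running total: 0)
Op 3: C3 read [C3 read from I: others=['C1=M'] -> C3=S, others downsized to S] -> [I,S,I,S] (invalidations this op: 0; running total: 0)
Op 4: C3 write [C3 write: invalidate ['C1=S'] -> C3=M] -> [I,I,I,M] (invalidations this op: 1; running total: 1)
Op 5: C1 write [C1 write: invalidate ['C3=M'] -> C1=M] -> [I,M,I,I] (invalidations this op: 1; running total: 2)
Op 6: C2 write [C2 write: invalidate ['C1=M'] -> C2=M] -> [I,I,M,I] (invalidations this op: 1; running total: 3)
Op 7: C2 read [C2 read: already in M, no change] -> [I,I,M,I] (invalidations this op: 0; running total: 3)
Op 8: C0 read [C0 read from I: others=['C2=M'] -> C0=S, others downsized to S] -> [S,I,S,I] (invalidations this op: 0; running total: 3)
Op 9: C0 read [C0 read: already in S, no change] -> [S,I,S,I] (invalidations this op: 0; running total: 3)
Op 10: C3 read [C3 read from I: others=['C0=S', 'C2=S'] -> C3=S, others downsized to S] -> [S,I,S,S] (invalidations this op: 0; running total: 3)

Answer: 3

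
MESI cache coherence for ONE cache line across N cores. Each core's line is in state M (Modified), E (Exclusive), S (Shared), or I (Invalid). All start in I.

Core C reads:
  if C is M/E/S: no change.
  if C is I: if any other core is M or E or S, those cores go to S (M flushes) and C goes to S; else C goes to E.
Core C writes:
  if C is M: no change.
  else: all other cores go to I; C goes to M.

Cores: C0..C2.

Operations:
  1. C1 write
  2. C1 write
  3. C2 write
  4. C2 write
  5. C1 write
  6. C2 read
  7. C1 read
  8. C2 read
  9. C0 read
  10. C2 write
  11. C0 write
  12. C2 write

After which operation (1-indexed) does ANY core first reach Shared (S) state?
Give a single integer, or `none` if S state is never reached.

Answer: 6

Derivation:
Op 1: C1 write [C1 write: invalidate none -> C1=M] -> [I,M,I]
Op 2: C1 write [C1 write: already M (modified), no change] -> [I,M,I]
Op 3: C2 write [C2 write: invalidate ['C1=M'] -> C2=M] -> [I,I,M]
Op 4: C2 write [C2 write: already M (modified), no change] -> [I,I,M]
Op 5: C1 write [C1 write: invalidate ['C2=M'] -> C1=M] -> [I,M,I]
Op 6: C2 read [C2 read from I: others=['C1=M'] -> C2=S, others downsized to S] -> [I,S,S]
  -> First S state at op 6; remaining ops need not be traced.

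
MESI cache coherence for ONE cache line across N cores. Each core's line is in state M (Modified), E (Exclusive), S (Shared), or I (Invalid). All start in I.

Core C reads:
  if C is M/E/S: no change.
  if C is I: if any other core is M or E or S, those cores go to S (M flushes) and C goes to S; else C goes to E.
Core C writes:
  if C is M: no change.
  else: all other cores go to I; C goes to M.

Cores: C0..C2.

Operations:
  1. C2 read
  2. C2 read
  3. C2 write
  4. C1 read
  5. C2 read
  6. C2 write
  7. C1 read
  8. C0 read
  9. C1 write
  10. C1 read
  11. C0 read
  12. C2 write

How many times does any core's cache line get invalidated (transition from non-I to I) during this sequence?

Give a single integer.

Answer: 5

Derivation:
Op 1: C2 read [C2 read from I: no other sharers -> C2=E (exclusive)] -> [I,I,E] (invalidations this op: 0; running total: 0)
Op 2: C2 read [C2 read: already in E, no change] -> [I,I,E] (invalidations this op: 0; running total: 0)
Op 3: C2 write [C2 write: invalidate none -> C2=M] -> [I,I,M] (invalidations this op: 0; running total: 0)
Op 4: C1 read [C1 read from I: others=['C2=M'] -> C1=S, others downsized to S] -> [I,S,S] (invalidations this op: 0; running total: 0)
Op 5: C2 read [C2 read: already in S, no change] -> [I,S,S] (invalidations this op: 0; running total: 0)
Op 6: C2 write [C2 write: invalidate ['C1=S'] -> C2=M] -> [I,I,M] (invalidations this op: 1; running total: 1)
Op 7: C1 read [C1 read from I: others=['C2=M'] -> C1=S, others downsized to S] -> [I,S,S] (invalidations this op: 0; running total: 1)
Op 8: C0 read [C0 read from I: others=['C1=S', 'C2=S'] -> C0=S, others downsized to S] -> [S,S,S] (invalidations this op: 0; running total: 1)
Op 9: C1 write [C1 write: invalidate ['C0=S', 'C2=S'] -> C1=M] -> [I,M,I] (invalidations this op: 2; running total: 3)
Op 10: C1 read [C1 read: already in M, no change] -> [I,M,I] (invalidations this op: 0; running total: 3)
Op 11: C0 read [C0 read from I: others=['C1=M'] -> C0=S, others downsized to S] -> [S,S,I] (invalidations this op: 0; running total: 3)
Op 12: C2 write [C2 write: invalidate ['C0=S', 'C1=S'] -> C2=M] -> [I,I,M] (invalidations this op: 2; running total: 5)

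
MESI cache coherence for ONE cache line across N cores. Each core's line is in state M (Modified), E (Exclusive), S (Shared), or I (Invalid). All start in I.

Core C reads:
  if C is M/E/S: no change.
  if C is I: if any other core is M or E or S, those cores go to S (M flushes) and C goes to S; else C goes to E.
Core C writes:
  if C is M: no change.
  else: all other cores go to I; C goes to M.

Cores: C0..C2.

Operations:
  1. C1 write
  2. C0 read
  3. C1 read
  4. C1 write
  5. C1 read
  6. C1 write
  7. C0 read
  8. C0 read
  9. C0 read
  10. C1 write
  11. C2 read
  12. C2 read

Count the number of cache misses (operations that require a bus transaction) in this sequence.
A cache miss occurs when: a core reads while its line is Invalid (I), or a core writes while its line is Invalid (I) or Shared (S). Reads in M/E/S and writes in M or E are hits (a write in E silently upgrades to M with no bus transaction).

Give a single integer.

Op 1: C1 write [C1 write: invalidate none -> C1=M] -> [I,M,I] [MISS #1: write from I]
Op 2: C0 read [C0 read from I: others=['C1=M'] -> C0=S, others downsized to S] -> [S,S,I] [MISS #2: read from I]
Op 3: C1 read [C1 read: already in S, no change] -> [S,S,I] [hit: read from S]
Op 4: C1 write [C1 write: invalidate ['C0=S'] -> C1=M] -> [I,M,I] [MISS #3: write from S]
Op 5: C1 read [C1 read: already in M, no change] -> [I,M,I] [hit: read from M]
Op 6: C1 write [C1 write: already M (modified), no change] -> [I,M,I] [hit: write from M]
Op 7: C0 read [C0 read from I: others=['C1=M'] -> C0=S, others downsized to S] -> [S,S,I] [MISS #4: read from I]
Op 8: C0 read [C0 read: already in S, no change] -> [S,S,I] [hit: read from S]
Op 9: C0 read [C0 read: already in S, no change] -> [S,S,I] [hit: read from S]
Op 10: C1 write [C1 write: invalidate ['C0=S'] -> C1=M] -> [I,M,I] [MISS #5: write from S]
Op 11: C2 read [C2 read from I: others=['C1=M'] -> C2=S, others downsized to S] -> [I,S,S] [MISS #6: read from I]
Op 12: C2 read [C2 read: already in S, no change] -> [I,S,S] [hit: read from S]

Answer: 6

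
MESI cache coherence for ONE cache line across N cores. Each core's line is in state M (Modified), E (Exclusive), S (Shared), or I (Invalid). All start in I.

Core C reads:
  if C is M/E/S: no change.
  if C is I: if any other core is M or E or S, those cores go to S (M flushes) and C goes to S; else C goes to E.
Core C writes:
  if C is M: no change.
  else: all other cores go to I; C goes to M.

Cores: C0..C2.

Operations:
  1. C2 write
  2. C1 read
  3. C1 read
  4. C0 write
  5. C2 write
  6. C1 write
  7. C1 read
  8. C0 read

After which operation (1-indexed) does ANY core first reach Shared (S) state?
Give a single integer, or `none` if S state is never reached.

Answer: 2

Derivation:
Op 1: C2 write [C2 write: invalidate none -> C2=M] -> [I,I,M]
Op 2: C1 read [C1 read from I: others=['C2=M'] -> C1=S, others downsized to S] -> [I,S,S]
  -> First S state at op 2; remaining ops need not be traced.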